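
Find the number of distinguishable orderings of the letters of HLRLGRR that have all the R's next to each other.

60

Treat the 3 copies of R as a single block. The multiset to arrange is then {RRR, G, H, L, L}, 5 items in all.
That gives (5)!/(2!) = 60 arrangements.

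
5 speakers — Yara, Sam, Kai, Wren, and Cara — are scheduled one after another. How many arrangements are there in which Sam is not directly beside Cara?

72

Of the 5! = 120 arrangements, those with Sam and Cara adjacent number 2 × 4! = 48 (treat the pair as a block with 2 internal orders).
Complementary counting: 120 − 48 = 72.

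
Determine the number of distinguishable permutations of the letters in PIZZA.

Letter multiplicities in PIZZA: A×1, I×1, P×1, Z×2.
The number of distinct arrangements is 5!/(2!) = 120/2 = 60.

60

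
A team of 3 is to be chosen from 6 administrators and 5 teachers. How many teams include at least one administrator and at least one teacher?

135

With no constraint there are C(11,3) = 165 possible selections.
Selections missing a whole group: no administrators → C(5,3) = 10; no teachers → C(6,3) = 20.
Both groups omitted at once is impossible, so 165 − 30 = 135.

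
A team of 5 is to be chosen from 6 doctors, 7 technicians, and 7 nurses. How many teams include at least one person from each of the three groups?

10976

Unrestricted: C(20,5) = 15504 ways to pick any 5 of the 20.
Selections missing a whole group: no doctors → C(14,5) = 2002; no technicians → C(13,5) = 1287; no nurses → C(13,5) = 1287.
Add back selections omitting two groups (i.e. drawn from a single group): C(6,5) + C(7,5) + C(7,5) = 48.
By inclusion–exclusion: 15504 − 4576 + 48 = 10976.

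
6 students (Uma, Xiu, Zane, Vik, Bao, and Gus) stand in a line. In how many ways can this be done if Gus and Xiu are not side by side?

480

Of the 6! = 720 arrangements, those with Gus and Xiu adjacent number 2 × 5! = 240 (treat the pair as a block with 2 internal orders).
Complementary counting: 720 − 240 = 480.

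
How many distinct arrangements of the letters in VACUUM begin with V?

60

With the first slot taken by V, it remains to arrange the other 5 letters (ACUUM).
Those 5 letters have U appearing twice, giving (5)!/(2!) = 60.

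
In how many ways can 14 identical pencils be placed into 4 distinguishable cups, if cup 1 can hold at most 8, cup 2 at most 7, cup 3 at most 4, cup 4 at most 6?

Ignoring the caps, the number of non-negative solutions to x_1+…+x_4 = 14 is C(17,3) = 680.
Subtract solutions that violate a single cap (substitute x_i' = x_i − (cap_i+1)): x_1 ≥ 9 gives C(8,3) = 56; x_2 ≥ 8 gives C(9,3) = 84; x_3 ≥ 5 gives C(12,3) = 220; x_4 ≥ 7 gives C(10,3) = 120. Together 480.
Add back pairs where two caps are both exceeded: 0 + 1 + 0 + 4 + 0 + 10 = 15.
By inclusion–exclusion the count is 680 − 480 + 15 = 215.

215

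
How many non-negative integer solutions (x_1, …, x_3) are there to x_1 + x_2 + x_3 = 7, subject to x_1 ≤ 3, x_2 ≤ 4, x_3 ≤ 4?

14

Without the upper bounds there are C(9,2) = 36 ways to split 7 among 3 variables.
Subtract solutions that violate a single cap (substitute x_i' = x_i − (cap_i+1)): x_1 ≥ 4 gives C(5,2) = 10; x_2 ≥ 5 gives C(4,2) = 6; x_3 ≥ 5 gives C(4,2) = 6. Together 22.
No two caps can be exceeded simultaneously, so the pair terms are all 0.
By inclusion–exclusion the count is 36 − 22 + 0 = 14.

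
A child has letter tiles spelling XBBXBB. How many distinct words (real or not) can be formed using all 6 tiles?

15

The 6 letters of XBBXBB have repeats: B appearing 4 times and X appearing twice.
The number of distinct arrangements is 6!/(4!·2!) = 720/48 = 15.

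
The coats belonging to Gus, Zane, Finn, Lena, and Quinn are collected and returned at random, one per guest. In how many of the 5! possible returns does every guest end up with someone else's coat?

Count assignments avoiding every fixed point. For any j of the 5 guests fixed to their own coat, the other 5−j can be arranged in (5−j)! ways.
By inclusion–exclusion this is Σ_{j=0}^{5} (−1)^j C(5,j)·(5−j)!.
Computing: 120 − 120 + 60 − 20 + 5 − 1 = 44.

44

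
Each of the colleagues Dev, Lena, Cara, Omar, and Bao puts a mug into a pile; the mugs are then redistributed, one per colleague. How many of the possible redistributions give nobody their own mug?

44

Let Aᵢ be the assignments in which colleague i gets their own mug. We want the size of the complement of A₁∪…∪A_5.
By inclusion–exclusion this is Σ_{j=0}^{5} (−1)^j C(5,j)·(5−j)!.
Computing: 120 − 120 + 60 − 20 + 5 − 1 = 44.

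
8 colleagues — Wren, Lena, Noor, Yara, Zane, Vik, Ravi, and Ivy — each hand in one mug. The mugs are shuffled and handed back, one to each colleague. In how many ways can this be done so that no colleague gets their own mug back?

Let Aᵢ be the assignments in which colleague i gets their own mug. We want the size of the complement of A₁∪…∪A_8.
By inclusion–exclusion this is Σ_{j=0}^{8} (−1)^j C(8,j)·(8−j)!.
Computing: 40320 − 40320 + 20160 − 6720 + 1680 − 336 + 56 − 8 + 1 = 14833.

14833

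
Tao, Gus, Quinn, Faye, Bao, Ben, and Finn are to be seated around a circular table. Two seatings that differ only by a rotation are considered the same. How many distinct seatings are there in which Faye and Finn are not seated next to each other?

All circular seatings of 7 people number (6)! = 720.
Those with Faye next to Finn: fuse the pair into one unit and seat 6 units around a circle — 2·(5)! = 240.
Subtracting, 720 − 240 = 480.

480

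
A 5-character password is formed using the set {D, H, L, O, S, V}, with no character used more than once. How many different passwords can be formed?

720

With no repetition, fill the 5 characters in order: 6 choices, then 5, down to 2.
6 × 5 × 4 × 3 × 2 = 720.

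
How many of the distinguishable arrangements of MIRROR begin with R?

Fix R in the first position and arrange the remaining 5 letters.
Those 5 letters have R appearing twice, giving (5)!/(2!) = 60.

60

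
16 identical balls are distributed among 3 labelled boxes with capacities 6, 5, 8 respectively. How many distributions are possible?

Without the upper bounds there are C(18,2) = 153 ways to split 16 among 3 boxes.
Subtract solutions that violate a single cap (substitute x_i' = x_i − (cap_i+1)): x_1 ≥ 7 gives C(11,2) = 55; x_2 ≥ 6 gives C(12,2) = 66; x_3 ≥ 9 gives C(9,2) = 36. Together 157.
Add back pairs where two caps are both exceeded: 10 + 1 + 3 = 14.
By inclusion–exclusion the count is 153 − 157 + 14 = 10.

10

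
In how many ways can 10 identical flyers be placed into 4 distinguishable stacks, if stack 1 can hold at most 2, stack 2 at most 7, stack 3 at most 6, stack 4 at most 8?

133

By stars and bars, unrestricted non-negative solutions to x_1+…+x_4 = 10 number C(10+3,3) = 286.
Subtract solutions that violate a single cap (substitute x_i' = x_i − (cap_i+1)): x_1 ≥ 3 gives C(10,3) = 120; x_2 ≥ 8 gives C(5,3) = 10; x_3 ≥ 7 gives C(6,3) = 20; x_4 ≥ 9 gives C(4,3) = 4. Together 154.
Add back pairs where two caps are both exceeded: 0 + 1 + 0 + 0 + 0 + 0 = 1.
By inclusion–exclusion the count is 286 − 154 + 1 = 133.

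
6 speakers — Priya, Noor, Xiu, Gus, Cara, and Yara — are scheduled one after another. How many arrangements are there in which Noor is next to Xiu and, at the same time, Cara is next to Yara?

96

Treat {Noor,Xiu} as one block (2 orders) and {Cara,Yara} as another (2 orders).
That leaves 4 units to arrange: 2 × 2 × 4! = 4 × 24 = 96.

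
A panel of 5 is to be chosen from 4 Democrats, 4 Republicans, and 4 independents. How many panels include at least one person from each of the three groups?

With no constraint there are C(12,5) = 792 possible selections.
Subtract selections that omit an entire group: no Democrats → C(8,5) = 56; no Republicans → C(8,5) = 56; no independents → C(8,5) = 56.
Add back selections omitting two groups (i.e. drawn from a single group): C(4,5) + C(4,5) + C(4,5) = 0.
By inclusion–exclusion: 792 − 168 + 0 = 624.

624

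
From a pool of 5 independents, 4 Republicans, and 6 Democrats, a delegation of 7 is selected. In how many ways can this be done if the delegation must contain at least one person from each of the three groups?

5949

Unrestricted: C(15,7) = 6435 ways to pick any 7 of the 15.
Selections missing a whole group: no independents → C(10,7) = 120; no Republicans → C(11,7) = 330; no Democrats → C(9,7) = 36.
Add back selections omitting two groups (i.e. drawn from a single group): C(5,7) + C(4,7) + C(6,7) = 0.
By inclusion–exclusion: 6435 − 486 + 0 = 5949.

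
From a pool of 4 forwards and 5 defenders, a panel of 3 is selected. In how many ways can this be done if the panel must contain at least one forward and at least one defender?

70

Unrestricted: C(9,3) = 84 ways to pick any 3 of the 9.
Selections missing a whole group: no forwards → C(5,3) = 10; no defenders → C(4,3) = 4.
Both groups omitted at once is impossible, so 84 − 14 = 70.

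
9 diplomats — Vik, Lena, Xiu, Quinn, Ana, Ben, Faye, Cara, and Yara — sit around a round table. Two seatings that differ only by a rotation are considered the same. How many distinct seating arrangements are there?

Fix one person's seat to break rotational symmetry; the remaining 8 people can be arranged in (8)! = 40320 ways.

40320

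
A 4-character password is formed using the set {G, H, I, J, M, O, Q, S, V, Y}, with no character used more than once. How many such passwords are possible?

Choose and order 4 of the 10 symbols: the first character has 10 options, the next 9, then 8, 7.
10 × 9 × 8 × 7 = 5040.

5040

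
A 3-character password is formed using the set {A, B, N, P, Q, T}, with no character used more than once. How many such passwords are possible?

120

This is a permutation of 3 out of 6: P(6,3) = 6!/3!.
6 × 5 × 4 = 120.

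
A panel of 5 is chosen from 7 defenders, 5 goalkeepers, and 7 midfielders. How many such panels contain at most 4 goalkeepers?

Split by how many goalkeepers are chosen (0 through 4).
Sum: C(5,0)·C(14,5) + C(5,1)·C(14,4) + C(5,2)·C(14,3) + C(5,3)·C(14,2) + C(5,4)·C(14,1) = 2002 + 5005 + 3640 + 910 + 70 = 11627.

11627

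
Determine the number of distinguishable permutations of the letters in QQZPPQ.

Letter multiplicities in QQZPPQ: P×2, Q×3, Z×1.
So there are 6! / (3!·2!) = 60 distinguishable arrangements.

60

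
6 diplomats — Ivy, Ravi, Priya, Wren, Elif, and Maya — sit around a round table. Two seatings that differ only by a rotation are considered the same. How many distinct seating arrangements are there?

Fix one person's seat to break rotational symmetry; the remaining 5 people can be arranged in (5)! = 120 ways.

120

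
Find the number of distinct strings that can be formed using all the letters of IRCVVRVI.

The 8 letters of IRCVVRVI have repeats: I appearing twice, R appearing twice, and V appearing 3 times.
The number of distinct arrangements is 8!/(3!·2!·2!) = 40320/24 = 1680.

1680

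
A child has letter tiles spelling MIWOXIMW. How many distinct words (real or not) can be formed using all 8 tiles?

Letter multiplicities in MIWOXIMW: I×2, M×2, O×1, W×2, X×1.
So there are 8! / (2!·2!·2!) = 5040 distinguishable arrangements.

5040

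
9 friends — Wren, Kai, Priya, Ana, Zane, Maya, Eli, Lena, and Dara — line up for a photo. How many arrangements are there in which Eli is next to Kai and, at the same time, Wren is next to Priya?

Treat {Eli,Kai} as one block (2 orders) and {Wren,Priya} as another (2 orders).
That leaves 7 units to arrange: 2 × 2 × 7! = 4 × 5040 = 20160.

20160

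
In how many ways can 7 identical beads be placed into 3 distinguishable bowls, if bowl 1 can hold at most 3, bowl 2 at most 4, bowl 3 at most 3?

Ignoring the caps, the number of non-negative solutions to x_1+…+x_3 = 7 is C(9,2) = 36.
Subtract solutions that violate a single cap (substitute x_i' = x_i − (cap_i+1)): x_1 ≥ 4 gives C(5,2) = 10; x_2 ≥ 5 gives C(4,2) = 6; x_3 ≥ 4 gives C(5,2) = 10. Together 26.
No two caps can be exceeded simultaneously, so the pair terms are all 0.
By inclusion–exclusion the count is 36 − 26 + 0 = 10.

10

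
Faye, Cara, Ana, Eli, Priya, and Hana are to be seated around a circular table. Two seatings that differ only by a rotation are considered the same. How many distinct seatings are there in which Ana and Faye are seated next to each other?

Treat {Ana, Faye} as one unit (2 internal orders) and seat the resulting 5 units around the table: (4)! circular arrangements.
So 2 × (4)! = 2 × 24 = 48.

48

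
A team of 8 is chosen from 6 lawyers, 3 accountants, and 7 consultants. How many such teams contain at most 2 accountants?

Split by how many accountants are chosen (0 through 2).
Sum: C(3,0)·C(13,8) + C(3,1)·C(13,7) + C(3,2)·C(13,6) = 1287 + 5148 + 5148 = 11583.

11583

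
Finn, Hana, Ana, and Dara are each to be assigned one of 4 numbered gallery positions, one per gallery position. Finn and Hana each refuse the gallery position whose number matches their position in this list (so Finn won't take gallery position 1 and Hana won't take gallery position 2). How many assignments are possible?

Let Aᵢ (for i ∈ {1, 2}) be the placements that put person i in their forbidden gallery position. Any j of these fix j positions, leaving (4−j)! ways to fill the rest, and there are C(2,j) ways to pick which j.
By inclusion–exclusion, the number of valid placements is Σ_{j=0}^{2} (−1)^j C(2,j)·(4−j)!.
Computing: 24 − 12 + 2 = 14.

14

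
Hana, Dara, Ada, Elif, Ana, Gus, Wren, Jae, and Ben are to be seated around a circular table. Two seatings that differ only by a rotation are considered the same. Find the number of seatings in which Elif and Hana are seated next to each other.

10080

Treat {Elif, Hana} as one unit (2 internal orders) and seat the resulting 8 units around the table: (7)! circular arrangements.
So 2 × (7)! = 2 × 5040 = 10080.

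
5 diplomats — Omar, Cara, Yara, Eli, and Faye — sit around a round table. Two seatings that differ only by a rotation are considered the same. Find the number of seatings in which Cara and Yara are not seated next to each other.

12

All circular seatings of 5 people number (4)! = 24.
Seatings with Cara beside Yara: treat them as a block with 2 internal orders, giving 2 × (3)! = 12.
Subtracting, 24 − 12 = 12.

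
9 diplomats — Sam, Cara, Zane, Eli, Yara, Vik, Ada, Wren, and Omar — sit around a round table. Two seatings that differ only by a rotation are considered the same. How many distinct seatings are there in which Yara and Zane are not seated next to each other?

Without the restriction there are (8)! = 40320 seatings.
Seatings with Yara beside Zane: treat them as a block with 2 internal orders, giving 2 × (7)! = 10080.
Subtracting, 40320 − 10080 = 30240.

30240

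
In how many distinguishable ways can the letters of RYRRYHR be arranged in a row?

The 7 letters of RYRRYHR have repeats: R appearing 4 times and Y appearing twice.
So there are 7! / (4!·2!) = 105 distinguishable arrangements.

105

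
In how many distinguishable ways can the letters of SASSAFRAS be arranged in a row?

SASSAFRAS has 9 letters with A appearing 3 times and S appearing 4 times.
Dividing 9! = 362880 by 4!·3! = 144 for the repeated letters gives 2520.

2520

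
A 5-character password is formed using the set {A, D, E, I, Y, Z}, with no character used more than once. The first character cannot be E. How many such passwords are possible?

600

The first character has 6−1 = 5 choices (anything except E).
The remaining 4 characters are filled from the other 5 symbols without repetition: 5 × 4 × 3 × 2 = 120.
Total: 5 × 120 = 600.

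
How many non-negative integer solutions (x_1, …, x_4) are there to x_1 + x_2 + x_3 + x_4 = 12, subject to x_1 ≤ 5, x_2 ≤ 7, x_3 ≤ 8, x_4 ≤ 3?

By stars and bars, unrestricted non-negative solutions to x_1+…+x_4 = 12 number C(12+3,3) = 455.
Subtract solutions that violate a single cap (substitute x_i' = x_i − (cap_i+1)): x_1 ≥ 6 gives C(9,3) = 84; x_2 ≥ 8 gives C(7,3) = 35; x_3 ≥ 9 gives C(6,3) = 20; x_4 ≥ 4 gives C(11,3) = 165. Together 304.
Add back pairs where two caps are both exceeded: 0 + 0 + 10 + 0 + 1 + 0 = 11.
By inclusion–exclusion the count is 455 − 304 + 11 = 162.

162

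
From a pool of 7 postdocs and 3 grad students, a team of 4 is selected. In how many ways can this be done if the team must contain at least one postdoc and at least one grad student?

175

Unrestricted: C(10,4) = 210 ways to pick any 4 of the 10.
Selections missing a whole group: no postdocs → C(3,4) = 0; no grad students → C(7,4) = 35.
Both groups omitted at once is impossible, so 210 − 35 = 175.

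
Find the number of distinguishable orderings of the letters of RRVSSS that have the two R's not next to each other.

There are 6!/(3!·2!) = 60 arrangements of RRVSSS in total.
If the two R's are adjacent, glue them into one block, leaving 5 items to arrange: (5)!/(3!) = 20 ways.
Hence 60 − 20 = 40.

40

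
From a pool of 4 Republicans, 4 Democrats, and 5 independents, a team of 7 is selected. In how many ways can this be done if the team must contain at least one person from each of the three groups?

Total 7-person selections from all 13: C(13,7) = 1716.
Subtract selections that omit an entire group: no Republicans → C(9,7) = 36; no Democrats → C(9,7) = 36; no independents → C(8,7) = 8.
Add back selections omitting two groups (i.e. drawn from a single group): C(4,7) + C(4,7) + C(5,7) = 0.
By inclusion–exclusion: 1716 − 80 + 0 = 1636.

1636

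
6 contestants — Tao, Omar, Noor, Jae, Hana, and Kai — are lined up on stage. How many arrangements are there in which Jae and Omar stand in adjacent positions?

240

Glue Jae and Omar into one block (2 internal orders), leaving 5 units to arrange in a row.
So the count is 2·(5)! = 240.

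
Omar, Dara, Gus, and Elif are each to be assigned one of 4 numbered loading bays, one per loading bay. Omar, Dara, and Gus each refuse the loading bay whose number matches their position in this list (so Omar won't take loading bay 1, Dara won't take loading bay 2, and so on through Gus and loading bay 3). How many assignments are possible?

11

Let Aᵢ (for i ∈ {1, 2, 3}) be the placements that put person i in their forbidden loading bay. Any j of these fix j positions, leaving (4−j)! ways to fill the rest, and there are C(3,j) ways to pick which j.
By inclusion–exclusion, the number of valid placements is Σ_{j=0}^{3} (−1)^j C(3,j)·(4−j)!.
Computing: 24 − 18 + 6 − 1 = 11.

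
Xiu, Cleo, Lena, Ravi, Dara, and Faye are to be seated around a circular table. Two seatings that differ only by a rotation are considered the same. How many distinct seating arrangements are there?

Around a circle, 6 distinct people have 6!/6 = (5)! = 120 rotationally distinct seatings.

120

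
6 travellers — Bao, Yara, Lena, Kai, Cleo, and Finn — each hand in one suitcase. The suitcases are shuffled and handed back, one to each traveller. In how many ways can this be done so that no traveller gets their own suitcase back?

265

This is the derangement count D_6: permutations of 6 items with no fixed point.
By inclusion–exclusion this is Σ_{j=0}^{6} (−1)^j C(6,j)·(6−j)!.
Computing: 720 − 720 + 360 − 120 + 30 − 6 + 1 = 265.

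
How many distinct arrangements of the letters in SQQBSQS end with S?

Fix S in the last position and arrange the remaining 6 letters.
Those 6 letters have Q appearing 3 times and S appearing twice, giving (6)!/(3!·2!) = 60.

60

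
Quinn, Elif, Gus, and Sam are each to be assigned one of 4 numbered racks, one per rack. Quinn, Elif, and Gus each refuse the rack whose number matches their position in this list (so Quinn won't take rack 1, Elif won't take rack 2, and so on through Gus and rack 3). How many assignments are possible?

11

Let Aᵢ (for i ∈ {1, 2, 3}) be the placements that put person i in their forbidden rack. Any j of these fix j positions, leaving (4−j)! ways to fill the rest, and there are C(3,j) ways to pick which j.
By inclusion–exclusion, the number of valid placements is Σ_{j=0}^{3} (−1)^j C(3,j)·(4−j)!.
Computing: 24 − 18 + 6 − 1 = 11.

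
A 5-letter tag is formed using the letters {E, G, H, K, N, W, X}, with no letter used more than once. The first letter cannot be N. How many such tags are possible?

2160

The first letter has 7−1 = 6 choices (anything except N).
The remaining 4 letters are filled from the other 6 symbols without repetition: 6 × 5 × 4 × 3 = 360.
Total: 6 × 360 = 2160.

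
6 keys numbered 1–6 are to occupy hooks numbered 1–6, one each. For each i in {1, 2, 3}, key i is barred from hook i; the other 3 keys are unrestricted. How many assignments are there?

Let Aᵢ (for i ∈ {1, 2, 3}) be the placements that put key i in its forbidden hook. Any j of these fix j positions, leaving (6−j)! ways to fill the rest, and there are C(3,j) ways to pick which j.
By inclusion–exclusion, the number of valid placements is Σ_{j=0}^{3} (−1)^j C(3,j)·(6−j)!.
Computing: 720 − 360 + 72 − 6 = 426.

426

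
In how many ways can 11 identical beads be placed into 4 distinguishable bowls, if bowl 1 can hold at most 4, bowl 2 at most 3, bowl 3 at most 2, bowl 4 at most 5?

19

Without the upper bounds there are C(14,3) = 364 ways to split 11 among 4 bowls.
Subtract solutions that violate a single cap (substitute x_i' = x_i − (cap_i+1)): x_1 ≥ 5 gives C(9,3) = 84; x_2 ≥ 4 gives C(10,3) = 120; x_3 ≥ 3 gives C(11,3) = 165; x_4 ≥ 6 gives C(8,3) = 56. Together 425.
Add back pairs where two caps are both exceeded: 10 + 20 + 1 + 35 + 4 + 10 = 80.
By inclusion–exclusion the count is 364 − 425 + 80 = 19.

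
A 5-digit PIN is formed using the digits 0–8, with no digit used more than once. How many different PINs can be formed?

15120

Choose and order 5 of the 9 symbols: the first digit has 9 options, the next 8, and so on down to 5.
9 × 8 × 7 × 6 × 5 = 15120.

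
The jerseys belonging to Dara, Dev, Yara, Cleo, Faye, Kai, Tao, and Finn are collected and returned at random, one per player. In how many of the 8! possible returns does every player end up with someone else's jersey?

14833

This is the derangement count D_8: permutations of 8 items with no fixed point.
By inclusion–exclusion this is Σ_{j=0}^{8} (−1)^j C(8,j)·(8−j)!.
Computing: 40320 − 40320 + 20160 − 6720 + 1680 − 336 + 56 − 8 + 1 = 14833.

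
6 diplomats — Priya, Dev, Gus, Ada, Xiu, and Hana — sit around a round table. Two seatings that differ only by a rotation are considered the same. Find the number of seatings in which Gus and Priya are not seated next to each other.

72

Without the restriction there are (5)! = 120 seatings.
Seatings with Gus beside Priya: treat them as a block with 2 internal orders, giving 2 × (4)! = 48.
Subtracting, 120 − 48 = 72.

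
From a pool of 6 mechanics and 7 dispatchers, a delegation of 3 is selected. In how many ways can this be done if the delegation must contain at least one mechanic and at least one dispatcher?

Unrestricted: C(13,3) = 286 ways to pick any 3 of the 13.
Selections missing a whole group: no mechanics → C(7,3) = 35; no dispatchers → C(6,3) = 20.
Both groups omitted at once is impossible, so 286 − 55 = 231.

231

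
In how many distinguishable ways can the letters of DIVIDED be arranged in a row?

420

Letter multiplicities in DIVIDED: D×3, E×1, I×2, V×1.
So there are 7! / (3!·2!) = 420 distinguishable arrangements.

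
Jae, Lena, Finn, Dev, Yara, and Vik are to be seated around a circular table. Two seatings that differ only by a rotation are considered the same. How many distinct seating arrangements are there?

Around a circle, 6 distinct people have 6!/6 = (5)! = 120 rotationally distinct seatings.

120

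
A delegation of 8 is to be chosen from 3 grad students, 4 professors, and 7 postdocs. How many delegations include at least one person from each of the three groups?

Total 8-person selections from all 14: C(14,8) = 3003.
Subtract selections that omit an entire group: no grad students → C(11,8) = 165; no professors → C(10,8) = 45; no postdocs → C(7,8) = 0.
Add back selections omitting two groups (i.e. drawn from a single group): C(3,8) + C(4,8) + C(7,8) = 0.
By inclusion–exclusion: 3003 − 210 + 0 = 2793.

2793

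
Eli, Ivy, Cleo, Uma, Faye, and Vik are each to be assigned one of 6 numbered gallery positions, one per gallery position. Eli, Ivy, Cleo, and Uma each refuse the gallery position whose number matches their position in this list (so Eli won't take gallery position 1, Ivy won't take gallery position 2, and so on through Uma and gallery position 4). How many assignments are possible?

362

Let Aᵢ (for 1 ≤ i ≤ 4) be the placements that put person i in their forbidden gallery position. Any j of these fix j positions, leaving (6−j)! ways to fill the rest, and there are C(4,j) ways to pick which j.
By inclusion–exclusion, the number of valid placements is Σ_{j=0}^{4} (−1)^j C(4,j)·(6−j)!.
Computing: 720 − 480 + 144 − 24 + 2 = 362.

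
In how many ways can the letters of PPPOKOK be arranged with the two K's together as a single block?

60

Treat the 2 copies of K as a single block. The multiset to arrange is then {KK, O, O, P, P, P}, 6 items in all.
That gives (6)!/(3!·2!) = 60 arrangements.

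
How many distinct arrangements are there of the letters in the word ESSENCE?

420

ESSENCE has 7 letters with E appearing 3 times and S appearing twice.
The number of distinct arrangements is 7!/(3!·2!) = 5040/12 = 420.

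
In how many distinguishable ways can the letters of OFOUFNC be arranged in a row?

OFOUFNC has 7 letters with F appearing twice and O appearing twice.
So there are 7! / (2!·2!) = 1260 distinguishable arrangements.

1260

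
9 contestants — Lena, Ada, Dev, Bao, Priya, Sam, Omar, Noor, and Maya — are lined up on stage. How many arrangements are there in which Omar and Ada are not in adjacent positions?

Of the 9! = 362880 arrangements, those with Omar and Ada adjacent number 2 × 8! = 80640 (treat the pair as a block with 2 internal orders).
So 362880 − 80640 = 282240 arrangements keep them apart.

282240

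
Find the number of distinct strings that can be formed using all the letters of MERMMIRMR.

Letter multiplicities in MERMMIRMR: E×1, I×1, M×4, R×3.
Dividing 9! = 362880 by 4!·3! = 144 for the repeated letters gives 2520.

2520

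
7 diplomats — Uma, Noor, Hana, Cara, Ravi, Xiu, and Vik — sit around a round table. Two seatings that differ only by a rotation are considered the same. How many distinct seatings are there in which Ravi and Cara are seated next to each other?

240

Glue Ravi and Cara into a block (2 internal orders). Seating 6 units around a circle gives (5)! arrangements.
So 2 × (5)! = 2 × 120 = 240.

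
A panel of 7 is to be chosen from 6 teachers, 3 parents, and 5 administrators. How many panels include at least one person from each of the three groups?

3058

With no constraint there are C(14,7) = 3432 possible selections.
Subtract selections that omit an entire group: no teachers → C(8,7) = 8; no parents → C(11,7) = 330; no administrators → C(9,7) = 36.
Add back selections omitting two groups (i.e. drawn from a single group): C(6,7) + C(3,7) + C(5,7) = 0.
By inclusion–exclusion: 3432 − 374 + 0 = 3058.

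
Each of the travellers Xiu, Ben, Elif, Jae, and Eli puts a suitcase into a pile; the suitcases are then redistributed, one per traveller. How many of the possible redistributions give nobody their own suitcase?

This is the derangement count D_5: permutations of 5 items with no fixed point.
By inclusion–exclusion this is Σ_{j=0}^{5} (−1)^j C(5,j)·(5−j)!.
Computing: 120 − 120 + 60 − 20 + 5 − 1 = 44.

44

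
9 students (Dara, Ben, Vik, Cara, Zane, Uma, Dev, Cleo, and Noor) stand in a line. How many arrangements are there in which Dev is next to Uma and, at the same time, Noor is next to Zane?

20160

Treat {Dev,Uma} as one block (2 orders) and {Noor,Zane} as another (2 orders).
That leaves 7 units to arrange: 2 × 2 × 7! = 4 × 5040 = 20160.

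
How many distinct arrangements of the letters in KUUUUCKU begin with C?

Fix C in the first position and arrange the remaining 7 letters.
Those 7 letters have K appearing twice and U appearing 5 times, giving (7)!/(5!·2!) = 21.

21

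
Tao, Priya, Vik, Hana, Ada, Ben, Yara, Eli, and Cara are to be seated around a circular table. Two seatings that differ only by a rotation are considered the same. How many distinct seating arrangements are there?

40320

Seat Tao anywhere (absorbing the rotational symmetry), then permute the other 8: (8)! = 40320.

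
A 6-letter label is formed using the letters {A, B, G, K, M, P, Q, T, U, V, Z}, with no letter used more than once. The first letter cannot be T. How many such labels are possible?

302400

The first letter has 11−1 = 10 choices (anything except T).
The remaining 5 letters are filled from the other 10 symbols without repetition: 10 × 9 × 8 × 7 × 6 = 30240.
Total: 10 × 30240 = 302400.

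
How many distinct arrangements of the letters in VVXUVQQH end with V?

1260

Fix V in the last position and arrange the remaining 7 letters.
Those 7 letters have Q appearing twice and V appearing twice, giving (7)!/(2!·2!) = 1260.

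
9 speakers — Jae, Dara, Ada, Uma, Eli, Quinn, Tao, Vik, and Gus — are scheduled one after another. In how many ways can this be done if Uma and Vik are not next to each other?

282240

There are 9! = 362880 arrangements in all. If Uma and Vik are adjacent, merging them into one block gives 2·(8)! = 80640 arrangements.
So 362880 − 80640 = 282240 arrangements keep them apart.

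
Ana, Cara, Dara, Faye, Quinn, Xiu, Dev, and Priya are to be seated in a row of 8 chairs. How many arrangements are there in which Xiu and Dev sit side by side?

Glue Xiu and Dev into one block (2 internal orders), leaving 7 units to arrange in a row.
That gives 2 × 7! = 2 × 5040 = 10080.

10080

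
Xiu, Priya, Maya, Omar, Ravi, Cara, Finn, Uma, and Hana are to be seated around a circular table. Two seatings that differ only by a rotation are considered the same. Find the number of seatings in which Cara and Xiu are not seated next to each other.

Without the restriction there are (8)! = 40320 seatings.
Seatings with Cara beside Xiu: treat them as a block with 2 internal orders, giving 2 × (7)! = 10080.
Subtracting, 40320 − 10080 = 30240.

30240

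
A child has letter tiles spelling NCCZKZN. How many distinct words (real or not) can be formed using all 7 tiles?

630

Letter multiplicities in NCCZKZN: C×2, K×1, N×2, Z×2.
Dividing 7! = 5040 by 2!·2!·2! = 8 for the repeated letters gives 630.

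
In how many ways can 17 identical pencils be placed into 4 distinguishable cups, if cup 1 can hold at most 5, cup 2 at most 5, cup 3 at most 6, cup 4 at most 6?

Without the upper bounds there are C(20,3) = 1140 ways to split 17 among 4 cups.
Subtract solutions that violate a single cap (substitute x_i' = x_i − (cap_i+1)): x_1 ≥ 6 gives C(14,3) = 364; x_2 ≥ 6 gives C(14,3) = 364; x_3 ≥ 7 gives C(13,3) = 286; x_4 ≥ 7 gives C(13,3) = 286. Together 1300.
Add back pairs where two caps are both exceeded: 56 + 35 + 35 + 35 + 35 + 20 = 216.
By inclusion–exclusion the count is 1140 − 1300 + 216 = 56.

56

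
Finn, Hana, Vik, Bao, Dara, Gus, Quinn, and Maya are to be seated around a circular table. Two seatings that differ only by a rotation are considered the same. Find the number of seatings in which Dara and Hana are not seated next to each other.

Without the restriction there are (7)! = 5040 seatings.
Those with Dara next to Hana: fuse the pair into one unit and seat 7 units around a circle — 2·(6)! = 1440.
Subtracting, 5040 − 1440 = 3600.

3600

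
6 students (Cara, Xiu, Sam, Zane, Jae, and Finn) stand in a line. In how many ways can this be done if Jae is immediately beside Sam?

240

Glue Jae and Sam into one block (2 internal orders), leaving 5 units to arrange in a row.
So the count is 2·(5)! = 240.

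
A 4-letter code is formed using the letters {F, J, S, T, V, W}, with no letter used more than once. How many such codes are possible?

360

With no repetition, fill the 4 letters in order: 6 choices, then 5, down to 3.
6 × 5 × 4 × 3 = 360.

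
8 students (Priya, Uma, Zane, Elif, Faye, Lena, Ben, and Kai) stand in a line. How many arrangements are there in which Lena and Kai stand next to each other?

Treat {Lena, Kai} as a single unit. There are 7 units to order, and the pair itself can be ordered 2 ways.
So the count is 2·(7)! = 10080.

10080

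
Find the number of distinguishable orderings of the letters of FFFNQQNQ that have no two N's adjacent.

There are 8!/(3!·3!·2!) = 560 arrangements of FFFNQQNQ in total.
If the two N's are adjacent, glue them into one block, leaving 7 items to arrange: (7)!/(3!·3!) = 140 ways.
Subtracting, 560 − 140 = 420 arrangements keep the N's apart.

420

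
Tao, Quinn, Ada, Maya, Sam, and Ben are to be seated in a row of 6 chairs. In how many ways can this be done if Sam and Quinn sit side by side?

240

Place the 4 others and the Sam-Quinn pair as 5 objects in a line; the pair has 2 internal arrangements.
So the count is 2·(5)! = 240.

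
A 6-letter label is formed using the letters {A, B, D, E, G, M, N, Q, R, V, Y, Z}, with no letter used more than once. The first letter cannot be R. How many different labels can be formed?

The first letter has 12−1 = 11 choices (anything except R).
The remaining 5 letters are filled from the other 11 symbols without repetition: 11 × 10 × 9 × 8 × 7 = 55440.
Total: 11 × 55440 = 609840.

609840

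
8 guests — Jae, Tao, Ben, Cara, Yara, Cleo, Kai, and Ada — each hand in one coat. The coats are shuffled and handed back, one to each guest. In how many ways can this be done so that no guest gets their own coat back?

14833

Count assignments avoiding every fixed point. For any j of the 8 guests fixed to their own coat, the other 8−j can be arranged in (8−j)! ways.
By inclusion–exclusion this is Σ_{j=0}^{8} (−1)^j C(8,j)·(8−j)!.
Computing: 40320 − 40320 + 20160 − 6720 + 1680 − 336 + 56 − 8 + 1 = 14833.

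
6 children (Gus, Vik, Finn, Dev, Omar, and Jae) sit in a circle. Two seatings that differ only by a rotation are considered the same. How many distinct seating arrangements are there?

Around a circle, 6 distinct people have 6!/6 = (5)! = 120 rotationally distinct seatings.

120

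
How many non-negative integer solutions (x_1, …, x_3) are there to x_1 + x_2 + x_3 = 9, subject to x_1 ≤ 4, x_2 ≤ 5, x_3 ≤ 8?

By stars and bars, unrestricted non-negative solutions to x_1+…+x_3 = 9 number C(9+2,2) = 55.
Subtract solutions that violate a single cap (substitute x_i' = x_i − (cap_i+1)): x_1 ≥ 5 gives C(6,2) = 15; x_2 ≥ 6 gives C(5,2) = 10; x_3 ≥ 9 gives C(2,2) = 1. Together 26.
No two caps can be exceeded simultaneously, so the pair terms are all 0.
By inclusion–exclusion the count is 55 − 26 + 0 = 29.

29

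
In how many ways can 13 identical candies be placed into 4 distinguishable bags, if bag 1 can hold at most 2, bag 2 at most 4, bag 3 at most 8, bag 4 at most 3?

Ignoring the caps, the number of non-negative solutions to x_1+…+x_4 = 13 is C(16,3) = 560.
Subtract solutions that violate a single cap (substitute x_i' = x_i − (cap_i+1)): x_1 ≥ 3 gives C(13,3) = 286; x_2 ≥ 5 gives C(11,3) = 165; x_3 ≥ 9 gives C(7,3) = 35; x_4 ≥ 4 gives C(12,3) = 220. Together 706.
Add back pairs where two caps are both exceeded: 56 + 4 + 84 + 0 + 35 + 1 = 180.
Subtract triples: 0 + 4 + 0 + 0 = 4.
By inclusion–exclusion the count is 560 − 706 + 180 − 4 = 30.

30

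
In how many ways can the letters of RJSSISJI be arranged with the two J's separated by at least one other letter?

Total arrangements of RJSSISJI: 8!/(3!·2!·2!) = 1680.
If the two J's are adjacent, glue them into one block, leaving 7 items to arrange: (7)!/(3!·2!) = 420 ways.
Subtracting, 1680 − 420 = 1260 arrangements keep the J's apart.

1260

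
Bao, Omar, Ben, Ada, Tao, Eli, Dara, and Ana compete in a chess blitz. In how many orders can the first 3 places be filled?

There are 8 choices for 1st place, 7 for 2nd, and 6 for 3rd.
That gives 8 × 7 × 6 = 336.

336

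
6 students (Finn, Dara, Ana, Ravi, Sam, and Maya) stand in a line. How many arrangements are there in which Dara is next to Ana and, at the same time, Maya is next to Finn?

Treat {Dara,Ana} as one block (2 orders) and {Maya,Finn} as another (2 orders).
That leaves 4 units to arrange: 2 × 2 × 4! = 4 × 24 = 96.

96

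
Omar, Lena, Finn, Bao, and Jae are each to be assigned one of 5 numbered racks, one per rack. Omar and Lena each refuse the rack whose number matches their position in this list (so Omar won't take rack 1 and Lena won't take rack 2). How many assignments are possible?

78

Let Aᵢ (for i ∈ {1, 2}) be the placements that put person i in their forbidden rack. Any j of these fix j positions, leaving (5−j)! ways to fill the rest, and there are C(2,j) ways to pick which j.
By inclusion–exclusion, the number of valid placements is Σ_{j=0}^{2} (−1)^j C(2,j)·(5−j)!.
Computing: 120 − 48 + 6 = 78.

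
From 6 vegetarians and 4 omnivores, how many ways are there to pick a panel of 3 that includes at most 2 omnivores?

Split by how many omnivores are chosen (0 through 2).
Sum: C(4,0)·C(6,3) + C(4,1)·C(6,2) + C(4,2)·C(6,1) = 20 + 60 + 36 = 116.

116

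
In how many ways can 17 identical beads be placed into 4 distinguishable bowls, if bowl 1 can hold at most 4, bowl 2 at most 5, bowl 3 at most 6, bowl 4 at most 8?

79

Ignoring the caps, the number of non-negative solutions to x_1+…+x_4 = 17 is C(20,3) = 1140.
Subtract solutions that violate a single cap (substitute x_i' = x_i − (cap_i+1)): x_1 ≥ 5 gives C(15,3) = 455; x_2 ≥ 6 gives C(14,3) = 364; x_3 ≥ 7 gives C(13,3) = 286; x_4 ≥ 9 gives C(11,3) = 165. Together 1270.
Add back pairs where two caps are both exceeded: 84 + 56 + 20 + 35 + 10 + 4 = 209.
By inclusion–exclusion the count is 1140 − 1270 + 209 = 79.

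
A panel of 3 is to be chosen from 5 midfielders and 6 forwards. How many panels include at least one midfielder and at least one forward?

135

With no constraint there are C(11,3) = 165 possible selections.
Selections missing a whole group: no midfielders → C(6,3) = 20; no forwards → C(5,3) = 10.
Both groups omitted at once is impossible, so 165 − 30 = 135.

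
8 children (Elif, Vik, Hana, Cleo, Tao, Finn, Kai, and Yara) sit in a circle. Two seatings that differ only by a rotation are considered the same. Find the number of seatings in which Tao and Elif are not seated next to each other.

3600

All circular seatings of 8 people number (7)! = 5040.
Those with Tao next to Elif: fuse the pair into one unit and seat 7 units around a circle — 2·(6)! = 1440.
Subtracting, 5040 − 1440 = 3600.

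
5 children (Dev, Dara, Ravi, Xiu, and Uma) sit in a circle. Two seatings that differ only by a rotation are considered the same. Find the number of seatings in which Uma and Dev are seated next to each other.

Treat {Uma, Dev} as one unit (2 internal orders) and seat the resulting 4 units around the table: (3)! circular arrangements.
So 2 × (3)! = 2 × 6 = 12.

12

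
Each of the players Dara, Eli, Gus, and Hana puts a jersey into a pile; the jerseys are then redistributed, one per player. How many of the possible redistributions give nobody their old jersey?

This is the derangement count D_4: permutations of 4 items with no fixed point.
By inclusion–exclusion this is Σ_{j=0}^{4} (−1)^j C(4,j)·(4−j)!.
Computing: 24 − 24 + 12 − 4 + 1 = 9.

9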